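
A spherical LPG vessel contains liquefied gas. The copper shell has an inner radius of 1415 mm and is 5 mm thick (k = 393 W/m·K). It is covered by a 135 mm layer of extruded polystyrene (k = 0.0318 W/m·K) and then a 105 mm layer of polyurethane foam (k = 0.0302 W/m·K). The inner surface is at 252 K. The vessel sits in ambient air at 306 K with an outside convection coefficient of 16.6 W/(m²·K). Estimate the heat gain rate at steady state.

Q ≈ 206 W

Spherical conduction: R = (1/r_in − 1/r_out)/(4πk) per layer; series-sum.
R_copper shell = (1/1.415 − 1/1.42)/(4π×393) = 5.039×10^-7 K/W
R_extruded polystyrene = (1/1.42 − 1/1.555)/(4π×0.0318) = 0.153 K/W
R_polyurethane foam = (1/1.555 − 1/1.66)/(4π×0.0302) = 0.1072 K/W
R_outer film = 1/(h·4πr_o²) = 1/(16.6×4π×1.66²) = 0.00174 K/W
R_total = 0.2619 K/W
Q = ΔT/R_total = 54/0.2619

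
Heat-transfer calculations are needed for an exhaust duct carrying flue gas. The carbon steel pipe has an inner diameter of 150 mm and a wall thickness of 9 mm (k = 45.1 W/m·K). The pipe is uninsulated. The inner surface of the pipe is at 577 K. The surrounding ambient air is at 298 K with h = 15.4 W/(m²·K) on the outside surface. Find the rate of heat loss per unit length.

q′ ≈ 2260 W/m

Cylindrical conduction, so R = ln(r₂/r₁)/(2πkL) per layer, in series:
R_carbon steel pipe wall = ln(84/75)/(2π×45.1×1) = 3.999×10^-4 K/W
R_outer film = 1/(h_o·2πr_oL) = 1/(15.4×2π×0.084×1) = 0.123 K/W
R_total = 0.1234 K/W
Q = ΔT/R_total = 279/0.1234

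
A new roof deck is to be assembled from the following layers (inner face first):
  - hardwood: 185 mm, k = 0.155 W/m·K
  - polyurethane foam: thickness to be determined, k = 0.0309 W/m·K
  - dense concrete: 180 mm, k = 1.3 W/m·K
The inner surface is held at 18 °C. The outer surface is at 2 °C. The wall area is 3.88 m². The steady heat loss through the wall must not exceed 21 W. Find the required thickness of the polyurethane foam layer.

L ≈ 50.2 mm

Series thermal resistances:
R_hardwood = L/(kA) = 0.185/(0.155×3.88) = 0.3076 K/W
R_dense concrete = L/(kA) = 0.18/(1.3×3.88) = 0.03569 K/W
Sum of the known resistances R_other = 0.3433 K/W
Required total resistance R_tot = ΔT/Q_allow = 16/21 = 0.7619 K/W
R_polyurethane foam = R_tot − R_other = 0.4186 K/W
L = R·k·A = 0.4186×0.0309×3.88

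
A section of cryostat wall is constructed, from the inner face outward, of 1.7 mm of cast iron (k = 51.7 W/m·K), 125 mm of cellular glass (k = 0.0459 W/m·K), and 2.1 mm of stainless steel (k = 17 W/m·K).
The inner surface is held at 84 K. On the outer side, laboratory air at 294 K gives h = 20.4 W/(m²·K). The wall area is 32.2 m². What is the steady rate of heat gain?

Q ≈ 2440 W

Model the wall as resistances in series:
R_cast iron = L/(kA) = 0.0017/(51.7×32.2) = 1.021×10^-6 K/W
R_cellular glass = L/(kA) = 0.125/(0.0459×32.2) = 0.08457 K/W
R_stainless steel = L/(kA) = 0.0021/(17×32.2) = 3.836×10^-6 K/W
R_outer film = 1/(h_o·A) = 1/(20.4×32.2) = 0.001522 K/W
R_total = 0.0861 K/W
Q = ΔT / R_total = 210 / 0.0861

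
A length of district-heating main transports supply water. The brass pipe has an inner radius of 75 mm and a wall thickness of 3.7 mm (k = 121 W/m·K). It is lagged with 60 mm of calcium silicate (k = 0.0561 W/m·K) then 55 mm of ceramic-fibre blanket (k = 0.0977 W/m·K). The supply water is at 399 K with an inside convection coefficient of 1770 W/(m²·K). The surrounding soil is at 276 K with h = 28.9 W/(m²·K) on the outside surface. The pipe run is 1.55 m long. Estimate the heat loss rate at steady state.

Q ≈ 87.4 W

Radial resistances (cylindrical: R_cond = ln(r_o/r_i)/(2πkL), R_conv = 1/(h·2πrL)):
R_inner film = 1/(h_i·2πr₁L) = 1/(1770×2π×0.075×1.55) = 7.735×10^-4 K/W
R_brass pipe wall = ln(78.7/75)/(2π×121×1.55) = 4.086×10^-5 K/W
R_calcium silicate = ln(138.7/78.7)/(2π×0.0561×1.55) = 1.037 K/W
R_ceramic-fibre blanket = ln(193.7/138.7)/(2π×0.0977×1.55) = 0.351 K/W
R_outer film = 1/(h_o·2πr_oL) = 1/(28.9×2π×0.1937×1.55) = 0.01834 K/W
R_total = 1.407 K/W
Q = ΔT/R_total = 123/1.407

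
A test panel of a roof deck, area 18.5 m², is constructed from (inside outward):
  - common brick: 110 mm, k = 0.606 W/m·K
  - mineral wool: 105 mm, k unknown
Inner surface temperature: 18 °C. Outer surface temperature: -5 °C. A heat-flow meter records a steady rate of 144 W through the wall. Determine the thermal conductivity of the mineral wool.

Using the resistance-network approach (series):
R_common brick = L/(kA) = 0.11/(0.606×18.5) = 0.009812 K/W
Sum of known resistances R_other = 0.009812 K/W
Total R = ΔT/Q = 23/144 = 0.1597 K/W
R_mineral wool = R_total − R_other = 0.1499 K/W
k = L/(R·A) = 0.105/(0.1499×18.5)

k ≈ 0.0379 W/(m·K)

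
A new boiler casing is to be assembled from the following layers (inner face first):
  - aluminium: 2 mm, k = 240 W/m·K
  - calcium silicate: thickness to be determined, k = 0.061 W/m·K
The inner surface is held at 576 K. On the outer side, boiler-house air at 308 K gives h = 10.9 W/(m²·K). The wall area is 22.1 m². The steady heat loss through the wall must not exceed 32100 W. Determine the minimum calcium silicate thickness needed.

Using the resistance-network approach (series):
R_aluminium = L/(kA) = 0.002/(240×22.1) = 3.771×10^-7 K/W
R_outer film = 1/(h_o·A) = 1/(10.9×22.1) = 0.004151 K/W
Sum of the known resistances R_other = 0.004152 K/W
Required total resistance R_tot = ΔT/Q_allow = 268/32100 = 0.008349 K/W
R_calcium silicate = R_tot − R_other = 0.004197 K/W
L = R·k·A = 0.004197×0.061×22.1

L ≈ 5.66 mm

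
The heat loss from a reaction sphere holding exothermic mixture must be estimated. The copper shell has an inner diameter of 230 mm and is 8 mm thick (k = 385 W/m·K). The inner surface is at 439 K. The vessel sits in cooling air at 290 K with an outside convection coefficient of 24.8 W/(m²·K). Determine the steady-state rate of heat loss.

Each spherical layer contributes R = (1/r_i − 1/r_o)/(4πk):
R_copper shell = (1/0.115 − 1/0.123)/(4π×385) = 1.169×10^-4 K/W
R_outer film = 1/(h·4πr_o²) = 1/(24.8×4π×0.123²) = 0.2121 K/W
R_total = 0.2122 K/W
Q = ΔT/R_total = 149/0.2122

Q ≈ 702 W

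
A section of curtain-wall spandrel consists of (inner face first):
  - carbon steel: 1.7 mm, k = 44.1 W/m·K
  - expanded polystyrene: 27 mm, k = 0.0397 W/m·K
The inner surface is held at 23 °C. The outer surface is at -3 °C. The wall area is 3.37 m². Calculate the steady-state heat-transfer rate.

Thermal resistances in series:
R_carbon steel = L/(kA) = 0.0017/(44.1×3.37) = 1.144×10^-5 K/W
R_expanded polystyrene = L/(kA) = 0.027/(0.0397×3.37) = 0.2018 K/W
R_total = 0.2018 K/W
Q = ΔT / R_total = 26 / 0.2018

Q ≈ 129 W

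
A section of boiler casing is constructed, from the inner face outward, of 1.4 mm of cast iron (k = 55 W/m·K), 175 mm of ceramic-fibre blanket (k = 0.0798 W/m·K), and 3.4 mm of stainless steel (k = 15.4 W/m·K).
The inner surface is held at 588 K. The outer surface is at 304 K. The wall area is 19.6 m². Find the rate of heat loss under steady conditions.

Treating each layer as a thermal resistance in series:
R_cast iron = L/(kA) = 0.0014/(55×19.6) = 1.299×10^-6 K/W
R_ceramic-fibre blanket = L/(kA) = 0.175/(0.0798×19.6) = 0.1119 K/W
R_stainless steel = L/(kA) = 0.0034/(15.4×19.6) = 1.126×10^-5 K/W
R_total = 0.1119 K/W
Q = ΔT / R_total = 284 / 0.1119

Q ≈ 2540 W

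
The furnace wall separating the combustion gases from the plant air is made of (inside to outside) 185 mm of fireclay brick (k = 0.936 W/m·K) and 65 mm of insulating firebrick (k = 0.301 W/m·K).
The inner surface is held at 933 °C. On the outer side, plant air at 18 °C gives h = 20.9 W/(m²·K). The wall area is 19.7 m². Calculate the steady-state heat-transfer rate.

Treating each layer as a thermal resistance in series:
R_fireclay brick = L/(kA) = 0.185/(0.936×19.7) = 0.01003 K/W
R_insulating firebrick = L/(kA) = 0.065/(0.301×19.7) = 0.01096 K/W
R_outer film = 1/(h_o·A) = 1/(20.9×19.7) = 0.002429 K/W
R_total = 0.02342 K/W
Q = ΔT / R_total = 915 / 0.02342

Q ≈ 39100 W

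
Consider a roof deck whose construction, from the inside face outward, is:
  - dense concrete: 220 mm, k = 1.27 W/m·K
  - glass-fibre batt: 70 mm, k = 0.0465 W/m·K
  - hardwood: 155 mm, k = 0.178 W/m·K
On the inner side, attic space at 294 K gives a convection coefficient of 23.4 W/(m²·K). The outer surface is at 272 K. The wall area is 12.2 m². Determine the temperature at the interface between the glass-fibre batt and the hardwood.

Using the resistance-network approach (series):
R_inner film = 1/(h_i·A) = 1/(23.4×12.2) = 0.003503 K/W
R_dense concrete = L/(kA) = 0.22/(1.27×12.2) = 0.0142 K/W
R_glass-fibre batt = L/(kA) = 0.07/(0.0465×12.2) = 0.1234 K/W
R_hardwood = L/(kA) = 0.155/(0.178×12.2) = 0.07138 K/W
R_total = 0.2125 K/W;  Q = ΔT/R_total = 22/0.2125 = 103.5 W
T_interface = T_inner − Q·ΣR(inner→interface) = 294 − 104×0.1411

T ≈ 279 K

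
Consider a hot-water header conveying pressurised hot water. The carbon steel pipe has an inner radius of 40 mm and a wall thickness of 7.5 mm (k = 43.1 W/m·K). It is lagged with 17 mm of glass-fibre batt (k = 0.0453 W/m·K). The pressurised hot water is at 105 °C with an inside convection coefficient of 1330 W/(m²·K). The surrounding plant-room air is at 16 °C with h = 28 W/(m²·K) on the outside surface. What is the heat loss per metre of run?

q′ ≈ 76.3 W/m

Radial resistances (cylindrical: R_cond = ln(r_o/r_i)/(2πkL), R_conv = 1/(h·2πrL)):
R_inner film = 1/(h_i·2πr₁L) = 1/(1330×2π×0.04×1) = 0.002992 K/W
R_carbon steel pipe wall = ln(47.5/40)/(2π×43.1×1) = 6.346×10^-4 K/W
R_glass-fibre batt = ln(64.5/47.5)/(2π×0.0453×1) = 1.075 K/W
R_outer film = 1/(h_o·2πr_oL) = 1/(28×2π×0.0645×1) = 0.08813 K/W
R_total = 1.167 K/W
Q = ΔT/R_total = 89/1.167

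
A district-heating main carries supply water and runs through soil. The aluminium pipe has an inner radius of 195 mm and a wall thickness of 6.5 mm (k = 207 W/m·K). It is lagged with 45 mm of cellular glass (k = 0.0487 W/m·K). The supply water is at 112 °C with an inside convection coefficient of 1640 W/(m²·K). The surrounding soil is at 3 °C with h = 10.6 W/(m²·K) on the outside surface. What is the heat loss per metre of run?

q′ ≈ 151 W/m

Per-layer cylindrical resistances, series-summed:
R_inner film = 1/(h_i·2πr₁L) = 1/(1640×2π×0.195×1) = 4.977×10^-4 K/W
R_aluminium pipe wall = ln(201.5/195)/(2π×207×1) = 2.521×10^-5 K/W
R_cellular glass = ln(246.5/201.5)/(2π×0.0487×1) = 0.6588 K/W
R_outer film = 1/(h_o·2πr_oL) = 1/(10.6×2π×0.2465×1) = 0.06091 K/W
R_total = 0.7202 K/W
Q = ΔT/R_total = 109/0.7202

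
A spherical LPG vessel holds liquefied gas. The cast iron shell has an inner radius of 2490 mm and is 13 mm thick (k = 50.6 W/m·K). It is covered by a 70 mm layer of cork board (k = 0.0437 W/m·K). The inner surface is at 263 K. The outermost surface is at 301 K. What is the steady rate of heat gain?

Q ≈ 1920 W

For a spherical shell R = (1/r₁ − 1/r₂)/(4πk); film R = 1/(h·4πr²). In series:
R_cast iron shell = (1/2.49 − 1/2.503)/(4π×50.6) = 3.28×10^-6 K/W
R_cork board = (1/2.503 − 1/2.573)/(4π×0.0437) = 0.01979 K/W
R_total = 0.0198 K/W
Q = ΔT/R_total = 38/0.0198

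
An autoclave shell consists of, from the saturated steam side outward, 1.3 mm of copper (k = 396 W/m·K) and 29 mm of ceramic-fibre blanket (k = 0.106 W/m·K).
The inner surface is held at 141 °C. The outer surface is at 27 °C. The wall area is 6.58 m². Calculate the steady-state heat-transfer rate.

Q ≈ 2740 W

Using the resistance-network approach (series):
R_copper = L/(kA) = 0.0013/(396×6.58) = 4.989×10^-7 K/W
R_ceramic-fibre blanket = L/(kA) = 0.029/(0.106×6.58) = 0.04158 K/W
R_total = 0.04158 K/W
Q = ΔT / R_total = 114 / 0.04158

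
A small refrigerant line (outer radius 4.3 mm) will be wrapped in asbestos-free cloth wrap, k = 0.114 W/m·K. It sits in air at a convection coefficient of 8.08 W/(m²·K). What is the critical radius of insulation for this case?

For a cylinder r_cr = k/h = 0.114/8.08
r_cr = 14.1 mm; since the bare radius (4.3 mm) is below r_cr, adding a thin layer of insulation will *increase* heat loss.

r_cr ≈ 14.1 mm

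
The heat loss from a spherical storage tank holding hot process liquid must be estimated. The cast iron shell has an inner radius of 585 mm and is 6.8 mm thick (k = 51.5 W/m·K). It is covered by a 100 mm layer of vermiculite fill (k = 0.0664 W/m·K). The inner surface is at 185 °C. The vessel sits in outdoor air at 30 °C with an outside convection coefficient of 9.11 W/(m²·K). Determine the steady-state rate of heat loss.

Q ≈ 498 W

Each spherical layer contributes R = (1/r_i − 1/r_o)/(4πk):
R_cast iron shell = (1/0.585 − 1/0.5918)/(4π×51.5) = 3.035×10^-5 K/W
R_vermiculite fill = (1/0.5918 − 1/0.6918)/(4π×0.0664) = 0.2927 K/W
R_outer film = 1/(h·4πr_o²) = 1/(9.11×4π×0.6918²) = 0.01825 K/W
R_total = 0.311 K/W
Q = ΔT/R_total = 155/0.311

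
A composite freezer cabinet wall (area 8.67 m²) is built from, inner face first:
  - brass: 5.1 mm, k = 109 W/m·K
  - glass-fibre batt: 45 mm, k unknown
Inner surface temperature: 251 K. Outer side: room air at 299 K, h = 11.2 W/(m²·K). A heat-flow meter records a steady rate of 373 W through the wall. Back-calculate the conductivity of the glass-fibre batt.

k ≈ 0.0438 W/(m·K)

Series thermal resistances:
R_brass = L/(kA) = 0.0051/(109×8.67) = 5.397×10^-6 K/W
R_outer film = 1/(h_o·A) = 1/(11.2×8.67) = 0.0103 K/W
Sum of known resistances R_other = 0.0103 K/W
Total R = ΔT/Q = 48/373 = 0.1287 K/W
R_glass-fibre batt = R_total − R_other = 0.1184 K/W
k = L/(R·A) = 0.045/(0.1184×8.67)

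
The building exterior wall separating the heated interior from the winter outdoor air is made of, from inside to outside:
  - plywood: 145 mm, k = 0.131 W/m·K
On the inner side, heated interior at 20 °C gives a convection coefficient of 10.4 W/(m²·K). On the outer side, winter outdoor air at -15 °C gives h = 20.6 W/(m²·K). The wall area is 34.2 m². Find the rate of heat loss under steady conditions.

Series thermal resistances:
R_inner film = 1/(h_i·A) = 1/(10.4×34.2) = 0.002812 K/W
R_plywood = L/(kA) = 0.145/(0.131×34.2) = 0.03236 K/W
R_outer film = 1/(h_o·A) = 1/(20.6×34.2) = 0.001419 K/W
R_total = 0.0366 K/W
Q = ΔT / R_total = 35 / 0.0366

Q ≈ 956 W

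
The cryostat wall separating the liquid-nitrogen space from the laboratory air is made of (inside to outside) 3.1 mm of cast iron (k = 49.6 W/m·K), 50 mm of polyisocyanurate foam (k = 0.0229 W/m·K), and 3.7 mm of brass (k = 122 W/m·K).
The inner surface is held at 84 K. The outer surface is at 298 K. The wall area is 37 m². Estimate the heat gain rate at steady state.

Using the resistance-network approach (series):
R_cast iron = L/(kA) = 0.0031/(49.6×37) = 1.689×10^-6 K/W
R_polyisocyanurate foam = L/(kA) = 0.05/(0.0229×37) = 0.05901 K/W
R_brass = L/(kA) = 0.0037/(122×37) = 8.197×10^-7 K/W
R_total = 0.05901 K/W
Q = ΔT / R_total = 214 / 0.05901

Q ≈ 3630 W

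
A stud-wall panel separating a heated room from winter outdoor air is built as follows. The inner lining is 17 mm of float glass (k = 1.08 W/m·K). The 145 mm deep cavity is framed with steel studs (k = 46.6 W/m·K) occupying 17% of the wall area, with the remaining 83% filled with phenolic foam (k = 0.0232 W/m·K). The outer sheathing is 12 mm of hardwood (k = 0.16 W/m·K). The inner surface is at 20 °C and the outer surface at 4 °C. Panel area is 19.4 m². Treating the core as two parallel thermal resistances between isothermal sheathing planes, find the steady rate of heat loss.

Sheathing layers in series; stud and cavity paths in parallel between them.
R_inner = 0.017/(1.08×19.4) = 8.114×10^-4 K/W
R_stud  = 0.145/(46.6×0.17×19.4) = 9.435×10^-4 K/W
R_cav   = 0.145/(0.0232×0.83×19.4) = 0.3882 K/W
1/R_core = 1/R_stud + 1/R_cav → R_core = 9.412×10^-4 K/W
R_outer = 0.012/(0.16×19.4) = 0.003866 K/W
R_total = 0.005619 K/W
Q = ΔT/R_total = 16/0.005619

Q ≈ 2850 W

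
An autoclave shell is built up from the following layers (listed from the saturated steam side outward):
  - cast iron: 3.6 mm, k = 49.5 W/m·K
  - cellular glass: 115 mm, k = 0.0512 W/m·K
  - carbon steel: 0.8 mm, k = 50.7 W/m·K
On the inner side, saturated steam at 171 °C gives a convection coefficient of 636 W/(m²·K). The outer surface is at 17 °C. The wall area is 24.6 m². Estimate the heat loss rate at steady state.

Q ≈ 1690 W

Series thermal resistances:
R_inner film = 1/(h_i·A) = 1/(636×24.6) = 6.392×10^-5 K/W
R_cast iron = L/(kA) = 0.0036/(49.5×24.6) = 2.956×10^-6 K/W
R_cellular glass = L/(kA) = 0.115/(0.0512×24.6) = 0.0913 K/W
R_carbon steel = L/(kA) = 0.0008/(50.7×24.6) = 6.414×10^-7 K/W
R_total = 0.09137 K/W
Q = ΔT / R_total = 154 / 0.09137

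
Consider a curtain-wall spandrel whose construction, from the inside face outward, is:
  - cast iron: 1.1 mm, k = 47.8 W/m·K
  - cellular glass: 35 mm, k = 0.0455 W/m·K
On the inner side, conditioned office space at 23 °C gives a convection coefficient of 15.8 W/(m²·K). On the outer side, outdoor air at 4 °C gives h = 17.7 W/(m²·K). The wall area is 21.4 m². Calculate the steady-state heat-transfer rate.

Q ≈ 457 W

Series thermal resistances:
R_inner film = 1/(h_i·A) = 1/(15.8×21.4) = 0.002958 K/W
R_cast iron = L/(kA) = 0.0011/(47.8×21.4) = 1.075×10^-6 K/W
R_cellular glass = L/(kA) = 0.035/(0.0455×21.4) = 0.03595 K/W
R_outer film = 1/(h_o·A) = 1/(17.7×21.4) = 0.00264 K/W
R_total = 0.04154 K/W
Q = ΔT / R_total = 19 / 0.04154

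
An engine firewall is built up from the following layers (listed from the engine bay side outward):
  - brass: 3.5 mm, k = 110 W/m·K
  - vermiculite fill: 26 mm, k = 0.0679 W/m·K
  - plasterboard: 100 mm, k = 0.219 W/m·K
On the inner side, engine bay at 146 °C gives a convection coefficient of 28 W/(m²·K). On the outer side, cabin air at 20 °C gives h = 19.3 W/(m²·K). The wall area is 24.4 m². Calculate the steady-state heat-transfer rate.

Q ≈ 3320 W

Using the resistance-network approach (series):
R_inner film = 1/(h_i·A) = 1/(28×24.4) = 0.001464 K/W
R_brass = L/(kA) = 0.0035/(110×24.4) = 1.304×10^-6 K/W
R_vermiculite fill = L/(kA) = 0.026/(0.0679×24.4) = 0.01569 K/W
R_plasterboard = L/(kA) = 0.1/(0.219×24.4) = 0.01871 K/W
R_outer film = 1/(h_o·A) = 1/(19.3×24.4) = 0.002124 K/W
R_total = 0.038 K/W
Q = ΔT / R_total = 126 / 0.038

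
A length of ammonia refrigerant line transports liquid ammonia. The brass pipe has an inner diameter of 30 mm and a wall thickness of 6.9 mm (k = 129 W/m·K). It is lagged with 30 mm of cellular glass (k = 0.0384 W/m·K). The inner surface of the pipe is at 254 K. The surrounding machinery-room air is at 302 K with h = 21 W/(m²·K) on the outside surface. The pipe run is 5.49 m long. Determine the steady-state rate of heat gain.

Per-layer cylindrical resistances, series-summed:
R_brass pipe wall = ln(21.9/15)/(2π×129×5.49) = 8.505×10^-5 K/W
R_cellular glass = ln(51.9/21.9)/(2π×0.0384×5.49) = 0.6514 K/W
R_outer film = 1/(h_o·2πr_oL) = 1/(21×2π×0.0519×5.49) = 0.0266 K/W
R_total = 0.6781 K/W
Q = ΔT/R_total = 48/0.6781

Q ≈ 70.8 W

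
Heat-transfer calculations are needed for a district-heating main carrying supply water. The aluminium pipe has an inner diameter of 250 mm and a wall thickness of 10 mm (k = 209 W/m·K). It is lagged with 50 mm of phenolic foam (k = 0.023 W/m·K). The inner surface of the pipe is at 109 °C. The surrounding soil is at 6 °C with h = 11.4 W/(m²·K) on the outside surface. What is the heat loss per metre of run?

Per-layer cylindrical resistances, series-summed:
R_aluminium pipe wall = ln(135/125)/(2π×209×1) = 5.861×10^-5 K/W
R_phenolic foam = ln(185/135)/(2π×0.023×1) = 2.18 K/W
R_outer film = 1/(h_o·2πr_oL) = 1/(11.4×2π×0.185×1) = 0.07546 K/W
R_total = 2.256 K/W
Q = ΔT/R_total = 103/2.256

q′ ≈ 45.7 W/m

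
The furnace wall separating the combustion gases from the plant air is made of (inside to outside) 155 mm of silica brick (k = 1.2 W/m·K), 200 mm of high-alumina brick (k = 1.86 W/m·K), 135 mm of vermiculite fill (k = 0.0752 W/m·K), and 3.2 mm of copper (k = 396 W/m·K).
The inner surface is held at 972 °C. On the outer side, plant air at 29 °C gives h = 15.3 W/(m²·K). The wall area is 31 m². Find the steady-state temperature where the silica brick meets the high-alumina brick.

Thermal resistances in series:
R_silica brick = L/(kA) = 0.155/(1.2×31) = 0.004167 K/W
R_high-alumina brick = L/(kA) = 0.2/(1.86×31) = 0.003469 K/W
R_vermiculite fill = L/(kA) = 0.135/(0.0752×31) = 0.05791 K/W
R_copper = L/(kA) = 0.0032/(396×31) = 2.607×10^-7 K/W
R_outer film = 1/(h_o·A) = 1/(15.3×31) = 0.002108 K/W
R_total = 0.06765 K/W;  Q = ΔT/R_total = 943/0.06765 = 13940 W
T_interface = T_inner − Q·ΣR(inner→interface) = 972 − 13900×0.004167

T ≈ 914 °C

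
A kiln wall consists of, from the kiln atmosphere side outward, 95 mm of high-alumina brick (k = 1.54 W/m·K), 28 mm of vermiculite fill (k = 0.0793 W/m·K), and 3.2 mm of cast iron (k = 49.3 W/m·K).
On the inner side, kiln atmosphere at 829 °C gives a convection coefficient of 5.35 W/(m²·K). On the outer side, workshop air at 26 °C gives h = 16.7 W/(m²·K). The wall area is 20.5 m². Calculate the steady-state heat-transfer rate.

Treating each layer as a thermal resistance in series:
R_inner film = 1/(h_i·A) = 1/(5.35×20.5) = 0.009118 K/W
R_high-alumina brick = L/(kA) = 0.095/(1.54×20.5) = 0.003009 K/W
R_vermiculite fill = L/(kA) = 0.028/(0.0793×20.5) = 0.01722 K/W
R_cast iron = L/(kA) = 0.0032/(49.3×20.5) = 3.166×10^-6 K/W
R_outer film = 1/(h_o·A) = 1/(16.7×20.5) = 0.002921 K/W
R_total = 0.03228 K/W
Q = ΔT / R_total = 803 / 0.03228

Q ≈ 24900 W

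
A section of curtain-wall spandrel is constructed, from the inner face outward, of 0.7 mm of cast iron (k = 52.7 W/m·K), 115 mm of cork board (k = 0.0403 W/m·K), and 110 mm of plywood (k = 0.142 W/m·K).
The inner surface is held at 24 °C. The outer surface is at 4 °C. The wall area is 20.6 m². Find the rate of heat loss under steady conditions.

Q ≈ 114 W

Thermal resistances in series:
R_cast iron = L/(kA) = 0.0007/(52.7×20.6) = 6.448×10^-7 K/W
R_cork board = L/(kA) = 0.115/(0.0403×20.6) = 0.1385 K/W
R_plywood = L/(kA) = 0.11/(0.142×20.6) = 0.0376 K/W
R_total = 0.1761 K/W
Q = ΔT / R_total = 20 / 0.1761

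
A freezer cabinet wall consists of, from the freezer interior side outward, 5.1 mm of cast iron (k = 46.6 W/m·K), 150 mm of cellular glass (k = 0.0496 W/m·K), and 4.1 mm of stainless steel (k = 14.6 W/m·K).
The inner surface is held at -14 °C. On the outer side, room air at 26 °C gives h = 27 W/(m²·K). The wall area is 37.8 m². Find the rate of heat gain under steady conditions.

Q ≈ 494 W

Treating each layer as a thermal resistance in series:
R_cast iron = L/(kA) = 0.0051/(46.6×37.8) = 2.895×10^-6 K/W
R_cellular glass = L/(kA) = 0.15/(0.0496×37.8) = 0.08001 K/W
R_stainless steel = L/(kA) = 0.0041/(14.6×37.8) = 7.429×10^-6 K/W
R_outer film = 1/(h_o·A) = 1/(27×37.8) = 9.798×10^-4 K/W
R_total = 0.081 K/W
Q = ΔT / R_total = 40 / 0.081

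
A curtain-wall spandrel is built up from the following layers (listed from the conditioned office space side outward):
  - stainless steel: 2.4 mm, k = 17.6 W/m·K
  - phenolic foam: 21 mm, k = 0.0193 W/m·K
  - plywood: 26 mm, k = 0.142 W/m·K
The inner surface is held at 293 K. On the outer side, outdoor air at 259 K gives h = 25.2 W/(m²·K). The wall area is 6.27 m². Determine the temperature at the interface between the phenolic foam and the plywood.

T ≈ 265 K

Model the wall as resistances in series:
R_stainless steel = L/(kA) = 0.0024/(17.6×6.27) = 2.175×10^-5 K/W
R_phenolic foam = L/(kA) = 0.021/(0.0193×6.27) = 0.1735 K/W
R_plywood = L/(kA) = 0.026/(0.142×6.27) = 0.0292 K/W
R_outer film = 1/(h_o·A) = 1/(25.2×6.27) = 0.006329 K/W
R_total = 0.2091 K/W;  Q = ΔT/R_total = 34/0.2091 = 162.6 W
T_interface = T_inner − Q·ΣR(inner→interface) = 293 − 163×0.1736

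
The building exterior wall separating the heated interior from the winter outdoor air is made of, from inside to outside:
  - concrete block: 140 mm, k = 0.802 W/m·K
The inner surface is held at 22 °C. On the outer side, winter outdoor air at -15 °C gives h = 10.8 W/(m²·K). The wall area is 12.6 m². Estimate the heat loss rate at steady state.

Q ≈ 1750 W

Using the resistance-network approach (series):
R_concrete block = L/(kA) = 0.14/(0.802×12.6) = 0.01385 K/W
R_outer film = 1/(h_o·A) = 1/(10.8×12.6) = 0.007349 K/W
R_total = 0.0212 K/W
Q = ΔT / R_total = 37 / 0.0212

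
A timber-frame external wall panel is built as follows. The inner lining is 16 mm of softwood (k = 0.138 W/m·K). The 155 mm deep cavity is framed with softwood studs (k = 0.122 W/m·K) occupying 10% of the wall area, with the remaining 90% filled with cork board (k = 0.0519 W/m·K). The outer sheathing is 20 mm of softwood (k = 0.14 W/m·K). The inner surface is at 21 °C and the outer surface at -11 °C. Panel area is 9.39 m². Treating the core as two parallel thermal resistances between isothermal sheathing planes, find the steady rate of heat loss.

Q ≈ 104 W

Sheathing layers in series; stud and cavity paths in parallel between them.
R_inner = 0.016/(0.138×9.39) = 0.01235 K/W
R_stud  = 0.155/(0.122×0.1×9.39) = 1.353 K/W
R_cav   = 0.155/(0.0519×0.9×9.39) = 0.3534 K/W
1/R_core = 1/R_stud + 1/R_cav → R_core = 0.2802 K/W
R_outer = 0.02/(0.14×9.39) = 0.01521 K/W
R_total = 0.3078 K/W
Q = ΔT/R_total = 32/0.3078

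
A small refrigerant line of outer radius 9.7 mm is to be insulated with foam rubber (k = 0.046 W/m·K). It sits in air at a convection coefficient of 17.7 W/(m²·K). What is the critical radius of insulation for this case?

For a cylinder r_cr = k/h = 0.046/17.7
r_cr = 2.6 mm; since the bare radius (9.7 mm) is above r_cr, any added insulation will reduce heat loss.

r_cr ≈ 2.6 mm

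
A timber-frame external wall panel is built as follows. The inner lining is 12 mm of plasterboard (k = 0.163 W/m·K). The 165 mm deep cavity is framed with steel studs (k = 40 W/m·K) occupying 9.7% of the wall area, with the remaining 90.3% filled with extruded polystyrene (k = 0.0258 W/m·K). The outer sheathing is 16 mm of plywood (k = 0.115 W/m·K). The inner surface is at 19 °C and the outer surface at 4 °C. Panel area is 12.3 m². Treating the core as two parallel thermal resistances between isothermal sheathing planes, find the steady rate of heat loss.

Q ≈ 723 W

Sheathing layers in series; stud and cavity paths in parallel between them.
R_inner = 0.012/(0.163×12.3) = 0.005985 K/W
R_stud  = 0.165/(40×0.097×12.3) = 0.003457 K/W
R_cav   = 0.165/(0.0258×0.903×12.3) = 0.5758 K/W
1/R_core = 1/R_stud + 1/R_cav → R_core = 0.003437 K/W
R_outer = 0.016/(0.115×12.3) = 0.01131 K/W
R_total = 0.02073 K/W
Q = ΔT/R_total = 15/0.02073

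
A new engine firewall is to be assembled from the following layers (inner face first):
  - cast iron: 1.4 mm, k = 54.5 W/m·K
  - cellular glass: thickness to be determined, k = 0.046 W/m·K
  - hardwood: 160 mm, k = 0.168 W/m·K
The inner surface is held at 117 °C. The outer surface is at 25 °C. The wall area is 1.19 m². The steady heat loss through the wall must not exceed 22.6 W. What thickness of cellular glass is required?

Thermal resistances in series:
R_cast iron = L/(kA) = 0.0014/(54.5×1.19) = 2.159×10^-5 K/W
R_hardwood = L/(kA) = 0.16/(0.168×1.19) = 0.8003 K/W
Sum of the known resistances R_other = 0.8003 K/W
Required total resistance R_tot = ΔT/Q_allow = 92/22.6 = 4.071 K/W
R_cellular glass = R_tot − R_other = 3.27 K/W
L = R·k·A = 3.27×0.046×1.19

L ≈ 179 mm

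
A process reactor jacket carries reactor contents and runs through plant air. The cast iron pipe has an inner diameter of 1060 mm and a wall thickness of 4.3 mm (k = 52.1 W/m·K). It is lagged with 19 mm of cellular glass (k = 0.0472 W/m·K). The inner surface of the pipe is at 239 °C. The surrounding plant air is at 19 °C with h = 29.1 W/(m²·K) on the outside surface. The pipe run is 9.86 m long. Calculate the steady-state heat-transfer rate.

Q ≈ 17000 W

Cylindrical conduction, so R = ln(r₂/r₁)/(2πkL) per layer, in series:
R_cast iron pipe wall = ln(534.3/530)/(2π×52.1×9.86) = 2.503×10^-6 K/W
R_cellular glass = ln(553.3/534.3)/(2π×0.0472×9.86) = 0.01195 K/W
R_outer film = 1/(h_o·2πr_oL) = 1/(29.1×2π×0.5533×9.86) = 0.001003 K/W
R_total = 0.01295 K/W
Q = ΔT/R_total = 220/0.01295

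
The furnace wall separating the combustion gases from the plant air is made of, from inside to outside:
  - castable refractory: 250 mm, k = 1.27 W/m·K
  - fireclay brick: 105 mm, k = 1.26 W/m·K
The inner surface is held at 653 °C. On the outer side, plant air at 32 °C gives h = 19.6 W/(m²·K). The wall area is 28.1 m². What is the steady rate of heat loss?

Q ≈ 52700 W

Using the resistance-network approach (series):
R_castable refractory = L/(kA) = 0.25/(1.27×28.1) = 0.007005 K/W
R_fireclay brick = L/(kA) = 0.105/(1.26×28.1) = 0.002966 K/W
R_outer film = 1/(h_o·A) = 1/(19.6×28.1) = 0.001816 K/W
R_total = 0.01179 K/W
Q = ΔT / R_total = 621 / 0.01179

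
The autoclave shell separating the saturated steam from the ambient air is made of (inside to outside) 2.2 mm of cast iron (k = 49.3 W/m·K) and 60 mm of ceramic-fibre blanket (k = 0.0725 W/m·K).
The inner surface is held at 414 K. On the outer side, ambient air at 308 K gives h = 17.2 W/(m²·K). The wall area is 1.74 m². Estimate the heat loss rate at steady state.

Treating each layer as a thermal resistance in series:
R_cast iron = L/(kA) = 0.0022/(49.3×1.74) = 2.565×10^-5 K/W
R_ceramic-fibre blanket = L/(kA) = 0.06/(0.0725×1.74) = 0.4756 K/W
R_outer film = 1/(h_o·A) = 1/(17.2×1.74) = 0.03341 K/W
R_total = 0.5091 K/W
Q = ΔT / R_total = 106 / 0.5091

Q ≈ 208 W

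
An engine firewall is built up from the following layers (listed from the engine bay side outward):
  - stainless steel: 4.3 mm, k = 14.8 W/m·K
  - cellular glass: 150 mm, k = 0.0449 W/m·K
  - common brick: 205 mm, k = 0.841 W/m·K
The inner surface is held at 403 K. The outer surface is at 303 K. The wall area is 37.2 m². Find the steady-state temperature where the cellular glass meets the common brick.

T ≈ 310 K

Thermal resistances in series:
R_stainless steel = L/(kA) = 0.0043/(14.8×37.2) = 7.81×10^-6 K/W
R_cellular glass = L/(kA) = 0.15/(0.0449×37.2) = 0.08981 K/W
R_common brick = L/(kA) = 0.205/(0.841×37.2) = 0.006553 K/W
R_total = 0.09637 K/W;  Q = ΔT/R_total = 100/0.09637 = 1038 W
T_interface = T_inner − Q·ΣR(inner→interface) = 403 − 1040×0.08981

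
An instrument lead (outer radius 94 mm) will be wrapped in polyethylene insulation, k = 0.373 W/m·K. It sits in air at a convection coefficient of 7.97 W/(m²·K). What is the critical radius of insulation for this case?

For a cylinder r_cr = k/h = 0.373/7.97
r_cr = 46.8 mm; since the bare radius (94 mm) is above r_cr, any added insulation will reduce heat loss.

r_cr ≈ 46.8 mm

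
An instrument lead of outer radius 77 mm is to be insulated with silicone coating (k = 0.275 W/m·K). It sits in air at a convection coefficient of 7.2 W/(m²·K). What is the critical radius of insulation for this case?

r_cr ≈ 38.2 mm

For a cylinder r_cr = k/h = 0.275/7.2
r_cr = 38.2 mm; since the bare radius (77 mm) is above r_cr, any added insulation will reduce heat loss.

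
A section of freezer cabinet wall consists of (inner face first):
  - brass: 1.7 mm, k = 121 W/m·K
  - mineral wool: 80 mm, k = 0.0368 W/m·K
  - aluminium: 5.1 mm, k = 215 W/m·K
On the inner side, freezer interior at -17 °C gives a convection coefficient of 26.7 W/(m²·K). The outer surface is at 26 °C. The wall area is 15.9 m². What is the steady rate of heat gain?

Q ≈ 309 W

Model the wall as resistances in series:
R_inner film = 1/(h_i·A) = 1/(26.7×15.9) = 0.002356 K/W
R_brass = L/(kA) = 0.0017/(121×15.9) = 8.836×10^-7 K/W
R_mineral wool = L/(kA) = 0.08/(0.0368×15.9) = 0.1367 K/W
R_aluminium = L/(kA) = 0.0051/(215×15.9) = 1.492×10^-6 K/W
R_total = 0.1391 K/W
Q = ΔT / R_total = 43 / 0.1391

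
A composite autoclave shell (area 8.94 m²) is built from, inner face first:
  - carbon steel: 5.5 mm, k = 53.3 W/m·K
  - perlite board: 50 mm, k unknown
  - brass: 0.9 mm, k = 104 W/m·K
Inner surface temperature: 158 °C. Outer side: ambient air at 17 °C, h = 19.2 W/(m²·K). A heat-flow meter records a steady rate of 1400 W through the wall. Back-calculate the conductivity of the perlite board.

k ≈ 0.0589 W/(m·K)

Thermal resistances in series:
R_carbon steel = L/(kA) = 0.0055/(53.3×8.94) = 1.154×10^-5 K/W
R_brass = L/(kA) = 0.0009/(104×8.94) = 9.68×10^-7 K/W
R_outer film = 1/(h_o·A) = 1/(19.2×8.94) = 0.005826 K/W
Sum of known resistances R_other = 0.005838 K/W
Total R = ΔT/Q = 141/1400 = 0.1007 K/W
R_perlite board = R_total − R_other = 0.09488 K/W
k = L/(R·A) = 0.05/(0.09488×8.94)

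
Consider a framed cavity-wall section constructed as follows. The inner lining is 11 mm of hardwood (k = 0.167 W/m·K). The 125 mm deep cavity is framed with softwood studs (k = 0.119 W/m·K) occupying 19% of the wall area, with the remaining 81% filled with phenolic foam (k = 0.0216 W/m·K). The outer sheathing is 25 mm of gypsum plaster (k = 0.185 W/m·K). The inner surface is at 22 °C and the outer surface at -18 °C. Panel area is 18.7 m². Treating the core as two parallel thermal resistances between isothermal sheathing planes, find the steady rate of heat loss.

Q ≈ 225 W

Sheathing layers in series; stud and cavity paths in parallel between them.
R_inner = 0.011/(0.167×18.7) = 0.003522 K/W
R_stud  = 0.125/(0.119×0.19×18.7) = 0.2956 K/W
R_cav   = 0.125/(0.0216×0.81×18.7) = 0.3821 K/W
1/R_core = 1/R_stud + 1/R_cav → R_core = 0.1667 K/W
R_outer = 0.025/(0.185×18.7) = 0.007226 K/W
R_total = 0.1774 K/W
Q = ΔT/R_total = 40/0.1774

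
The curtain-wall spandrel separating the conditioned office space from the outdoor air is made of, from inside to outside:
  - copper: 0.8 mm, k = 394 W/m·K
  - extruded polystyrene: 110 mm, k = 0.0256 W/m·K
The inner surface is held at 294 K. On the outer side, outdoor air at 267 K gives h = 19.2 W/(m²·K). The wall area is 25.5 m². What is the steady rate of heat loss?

Model the wall as resistances in series:
R_copper = L/(kA) = 0.0008/(394×25.5) = 7.963×10^-8 K/W
R_extruded polystyrene = L/(kA) = 0.11/(0.0256×25.5) = 0.1685 K/W
R_outer film = 1/(h_o·A) = 1/(19.2×25.5) = 0.002042 K/W
R_total = 0.1705 K/W
Q = ΔT / R_total = 27 / 0.1705

Q ≈ 158 W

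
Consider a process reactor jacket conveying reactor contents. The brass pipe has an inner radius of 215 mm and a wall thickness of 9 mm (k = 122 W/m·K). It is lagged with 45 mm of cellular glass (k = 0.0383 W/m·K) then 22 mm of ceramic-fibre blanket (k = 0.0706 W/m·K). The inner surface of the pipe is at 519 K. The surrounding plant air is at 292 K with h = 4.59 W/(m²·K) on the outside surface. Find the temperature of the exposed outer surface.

Radial resistances (cylindrical: R_cond = ln(r_o/r_i)/(2πkL), R_conv = 1/(h·2πrL)):
R_brass pipe wall = ln(224/215)/(2π×122×1) = 5.35×10^-5 K/W
R_cellular glass = ln(269/224)/(2π×0.0383×1) = 0.7607 K/W
R_ceramic-fibre blanket = ln(291/269)/(2π×0.0706×1) = 0.1772 K/W
R_outer film = 1/(h_o·2πr_oL) = 1/(4.59×2π×0.291×1) = 0.1192 K/W
R_total = 1.057 K/W
Q = ΔT/R_total = 227/1.057
Q = 215 W/m
T_interface = T_inner − Q·ΣR(inner→interface) = 519 − 215×0.938

T ≈ 318 K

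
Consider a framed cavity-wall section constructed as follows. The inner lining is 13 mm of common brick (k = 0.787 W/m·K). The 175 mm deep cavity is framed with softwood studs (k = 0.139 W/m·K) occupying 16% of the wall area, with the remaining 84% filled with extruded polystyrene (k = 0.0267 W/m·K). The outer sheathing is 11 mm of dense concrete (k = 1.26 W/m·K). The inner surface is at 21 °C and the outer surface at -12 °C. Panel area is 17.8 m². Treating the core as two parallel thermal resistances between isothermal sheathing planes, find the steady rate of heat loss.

Sheathing layers in series; stud and cavity paths in parallel between them.
R_inner = 0.013/(0.787×17.8) = 9.28×10^-4 K/W
R_stud  = 0.175/(0.139×0.16×17.8) = 0.4421 K/W
R_cav   = 0.175/(0.0267×0.84×17.8) = 0.4384 K/W
1/R_core = 1/R_stud + 1/R_cav → R_core = 0.2201 K/W
R_outer = 0.011/(1.26×17.8) = 4.905×10^-4 K/W
R_total = 0.2215 K/W
Q = ΔT/R_total = 33/0.2215

Q ≈ 149 W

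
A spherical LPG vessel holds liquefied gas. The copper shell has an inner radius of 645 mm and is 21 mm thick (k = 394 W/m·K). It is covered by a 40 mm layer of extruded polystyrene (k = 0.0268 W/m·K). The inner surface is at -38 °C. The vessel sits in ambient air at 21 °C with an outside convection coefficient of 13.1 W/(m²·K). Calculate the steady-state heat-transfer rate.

Each spherical layer contributes R = (1/r_i − 1/r_o)/(4πk):
R_copper shell = (1/0.645 − 1/0.666)/(4π×394) = 9.874×10^-6 K/W
R_extruded polystyrene = (1/0.666 − 1/0.706)/(4π×0.0268) = 0.2526 K/W
R_outer film = 1/(h·4πr_o²) = 1/(13.1×4π×0.706²) = 0.01219 K/W
R_total = 0.2648 K/W
Q = ΔT/R_total = 59/0.2648

Q ≈ 223 W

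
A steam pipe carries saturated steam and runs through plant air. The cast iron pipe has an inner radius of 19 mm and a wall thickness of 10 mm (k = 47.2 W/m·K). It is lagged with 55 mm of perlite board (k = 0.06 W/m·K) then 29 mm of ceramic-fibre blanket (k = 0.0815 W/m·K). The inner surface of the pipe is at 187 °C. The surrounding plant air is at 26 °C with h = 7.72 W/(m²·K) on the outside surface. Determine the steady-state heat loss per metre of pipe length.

q′ ≈ 44.9 W/m

Radial resistances (cylindrical: R_cond = ln(r_o/r_i)/(2πkL), R_conv = 1/(h·2πrL)):
R_cast iron pipe wall = ln(29/19)/(2π×47.2×1) = 0.001426 K/W
R_perlite board = ln(84/29)/(2π×0.06×1) = 2.821 K/W
R_ceramic-fibre blanket = ln(113/84)/(2π×0.0815×1) = 0.5792 K/W
R_outer film = 1/(h_o·2πr_oL) = 1/(7.72×2π×0.113×1) = 0.1824 K/W
R_total = 3.584 K/W
Q = ΔT/R_total = 161/3.584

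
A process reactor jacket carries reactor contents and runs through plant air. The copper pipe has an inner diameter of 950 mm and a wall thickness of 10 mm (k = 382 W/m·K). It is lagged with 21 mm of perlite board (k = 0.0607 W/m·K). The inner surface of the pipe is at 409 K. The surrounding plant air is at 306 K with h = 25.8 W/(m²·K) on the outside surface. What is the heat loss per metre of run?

For a radial system each layer contributes R = ln(r_out/r_in)/(2πkL); films add R = 1/(hA).
R_copper pipe wall = ln(485/475)/(2π×382×1) = 8.68×10^-6 K/W
R_perlite board = ln(506/485)/(2π×0.0607×1) = 0.1111 K/W
R_outer film = 1/(h_o·2πr_oL) = 1/(25.8×2π×0.506×1) = 0.01219 K/W
R_total = 0.1233 K/W
Q = ΔT/R_total = 103/0.1233

q′ ≈ 835 W/m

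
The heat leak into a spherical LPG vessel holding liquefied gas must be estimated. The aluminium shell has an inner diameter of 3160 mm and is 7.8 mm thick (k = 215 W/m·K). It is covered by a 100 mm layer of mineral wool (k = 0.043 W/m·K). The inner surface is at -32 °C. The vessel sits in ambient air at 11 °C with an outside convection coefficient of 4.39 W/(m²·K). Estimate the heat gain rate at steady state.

For a spherical shell R = (1/r₁ − 1/r₂)/(4πk); film R = 1/(h·4πr²). In series:
R_aluminium shell = (1/1.58 − 1/1.5878)/(4π×215) = 1.151×10^-6 K/W
R_mineral wool = (1/1.5878 − 1/1.6878)/(4π×0.043) = 0.06906 K/W
R_outer film = 1/(h·4πr_o²) = 1/(4.39×4π×1.6878²) = 0.006363 K/W
R_total = 0.07542 K/W
Q = ΔT/R_total = 43/0.07542

Q ≈ 570 W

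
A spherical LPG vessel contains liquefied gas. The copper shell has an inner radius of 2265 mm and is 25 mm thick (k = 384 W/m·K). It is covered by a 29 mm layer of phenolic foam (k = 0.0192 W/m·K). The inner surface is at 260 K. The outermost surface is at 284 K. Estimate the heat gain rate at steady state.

Q ≈ 1060 W

Radial (spherical) resistances in series:
R_copper shell = (1/2.265 − 1/2.29)/(4π×384) = 9.988×10^-7 K/W
R_phenolic foam = (1/2.29 − 1/2.319)/(4π×0.0192) = 0.02263 K/W
R_total = 0.02263 K/W
Q = ΔT/R_total = 24/0.02263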